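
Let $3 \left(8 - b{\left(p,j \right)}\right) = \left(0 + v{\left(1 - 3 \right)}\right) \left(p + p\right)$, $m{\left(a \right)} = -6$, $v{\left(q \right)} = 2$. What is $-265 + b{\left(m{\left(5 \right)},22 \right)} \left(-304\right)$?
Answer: $-5129$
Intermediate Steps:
$b{\left(p,j \right)} = 8 - \frac{4 p}{3}$ ($b{\left(p,j \right)} = 8 - \frac{\left(0 + 2\right) \left(p + p\right)}{3} = 8 - \frac{2 \cdot 2 p}{3} = 8 - \frac{4 p}{3}$)
$-265 + b{\left(m{\left(5 \right)},22 \right)} \left(-304\right) = -265 + \left(8 - -8\right) \left(-304\right) = -265 + \left(8 + 8\right) \left(-304\right) = -265 + 16 \left(-304\right) = -265 - 4864 = -5129$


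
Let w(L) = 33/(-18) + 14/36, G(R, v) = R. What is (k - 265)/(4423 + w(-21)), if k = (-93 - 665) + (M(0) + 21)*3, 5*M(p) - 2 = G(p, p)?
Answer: -21573/99485 ≈ -0.21685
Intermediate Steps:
M(p) = ⅖ + p/5
w(L) = -13/9 (w(L) = 33*(-1/18) + 14*(1/36) = -11/6 + 7/18 = -13/9)
k = -3469/5 (k = (-93 - 665) + ((⅖ + (⅕)*0) + 21)*3 = -758 + ((⅖ + 0) + 21)*3 = -758 + (⅖ + 21)*3 = -758 + (107/5)*3 = -758 + 321/5 = -3469/5 ≈ -693.80)
(k - 265)/(4423 + w(-21)) = (-3469/5 - 265)/(4423 - 13/9) = -4794/(5*39794/9) = -4794/5*9/39794 = -21573/99485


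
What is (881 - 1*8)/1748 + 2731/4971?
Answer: 9113471/8689308 ≈ 1.0488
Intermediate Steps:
(881 - 1*8)/1748 + 2731/4971 = (881 - 8)*(1/1748) + 2731*(1/4971) = 873*(1/1748) + 2731/4971 = 873/1748 + 2731/4971 = 9113471/8689308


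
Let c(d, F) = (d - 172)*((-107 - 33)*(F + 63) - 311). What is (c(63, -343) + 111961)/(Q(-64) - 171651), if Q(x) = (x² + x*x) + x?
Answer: 4126940/163523 ≈ 25.238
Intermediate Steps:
c(d, F) = (-9131 - 140*F)*(-172 + d) (c(d, F) = (-172 + d)*(-140*(63 + F) - 311) = (-172 + d)*((-8820 - 140*F) - 311) = (-172 + d)*(-9131 - 140*F) = (-9131 - 140*F)*(-172 + d))
Q(x) = x + 2*x² (Q(x) = (x² + x²) + x = 2*x² + x = x + 2*x²)
(c(63, -343) + 111961)/(Q(-64) - 171651) = ((1570532 - 9131*63 + 24080*(-343) - 140*(-343)*63) + 111961)/(-64*(1 + 2*(-64)) - 171651) = ((1570532 - 575253 - 8259440 + 3025260) + 111961)/(-64*(1 - 128) - 171651) = (-4238901 + 111961)/(-64*(-127) - 171651) = -4126940/(8128 - 171651) = -4126940/(-163523) = -4126940*(-1/163523) = 4126940/163523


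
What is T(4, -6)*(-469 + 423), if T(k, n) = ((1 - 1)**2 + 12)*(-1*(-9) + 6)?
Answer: -8280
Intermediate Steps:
T(k, n) = 180 (T(k, n) = (0**2 + 12)*(9 + 6) = (0 + 12)*15 = 12*15 = 180)
T(4, -6)*(-469 + 423) = 180*(-469 + 423) = 180*(-46) = -8280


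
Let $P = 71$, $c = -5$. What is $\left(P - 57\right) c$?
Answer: $-70$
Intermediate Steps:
$\left(P - 57\right) c = \left(71 - 57\right) \left(-5\right) = 14 \left(-5\right) = -70$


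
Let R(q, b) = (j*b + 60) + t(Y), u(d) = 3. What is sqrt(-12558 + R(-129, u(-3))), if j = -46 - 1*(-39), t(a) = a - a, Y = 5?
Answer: 3*I*sqrt(1391) ≈ 111.89*I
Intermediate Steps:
t(a) = 0
j = -7 (j = -46 + 39 = -7)
R(q, b) = 60 - 7*b (R(q, b) = (-7*b + 60) + 0 = (60 - 7*b) + 0 = 60 - 7*b)
sqrt(-12558 + R(-129, u(-3))) = sqrt(-12558 + (60 - 7*3)) = sqrt(-12558 + (60 - 21)) = sqrt(-12558 + 39) = sqrt(-12519) = 3*I*sqrt(1391)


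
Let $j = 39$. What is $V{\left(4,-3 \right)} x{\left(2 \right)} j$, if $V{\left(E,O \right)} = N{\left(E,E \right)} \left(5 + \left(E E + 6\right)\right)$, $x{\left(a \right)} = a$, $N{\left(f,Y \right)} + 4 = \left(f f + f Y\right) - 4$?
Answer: $50544$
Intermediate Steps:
$N{\left(f,Y \right)} = -8 + f^{2} + Y f$ ($N{\left(f,Y \right)} = -4 - \left(4 - f Y - f f\right) = -4 - \left(4 - f^{2} - Y f\right) = -4 + \left(-4 + f^{2} + Y f\right) = -8 + f^{2} + Y f$)
$V{\left(E,O \right)} = \left(-8 + 2 E^{2}\right) \left(11 + E^{2}\right)$ ($V{\left(E,O \right)} = \left(-8 + E^{2} + E E\right) \left(5 + \left(E E + 6\right)\right) = \left(-8 + E^{2} + E^{2}\right) \left(5 + \left(E^{2} + 6\right)\right) = \left(-8 + 2 E^{2}\right) \left(5 + \left(6 + E^{2}\right)\right) = \left(-8 + 2 E^{2}\right) \left(11 + E^{2}\right)$)
$V{\left(4,-3 \right)} x{\left(2 \right)} j = 2 \left(-4 + 4^{2}\right) \left(11 + 4^{2}\right) 2 \cdot 39 = 2 \left(-4 + 16\right) \left(11 + 16\right) 2 \cdot 39 = 2 \cdot 12 \cdot 27 \cdot 2 \cdot 39 = 648 \cdot 2 \cdot 39 = 1296 \cdot 39 = 50544$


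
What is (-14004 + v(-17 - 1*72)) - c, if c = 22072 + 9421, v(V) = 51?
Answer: -45446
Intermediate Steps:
c = 31493
(-14004 + v(-17 - 1*72)) - c = (-14004 + 51) - 1*31493 = -13953 - 31493 = -45446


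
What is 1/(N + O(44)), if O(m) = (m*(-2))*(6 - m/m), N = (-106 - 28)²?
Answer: 1/17516 ≈ 5.7091e-5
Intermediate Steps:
N = 17956 (N = (-134)² = 17956)
O(m) = -10*m (O(m) = (-2*m)*(6 - 1*1) = (-2*m)*(6 - 1) = -2*m*5 = -10*m)
1/(N + O(44)) = 1/(17956 - 10*44) = 1/(17956 - 440) = 1/17516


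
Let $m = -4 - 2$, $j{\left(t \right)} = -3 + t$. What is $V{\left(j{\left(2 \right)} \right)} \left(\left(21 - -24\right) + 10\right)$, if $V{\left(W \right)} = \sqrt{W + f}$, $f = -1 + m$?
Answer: $110 i \sqrt{2} \approx 155.56 i$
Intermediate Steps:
$m = -6$
$f = -7$ ($f = -1 - 6 = -7$)
$V{\left(W \right)} = \sqrt{-7 + W}$ ($V{\left(W \right)} = \sqrt{W - 7} = \sqrt{-7 + W}$)
$V{\left(j{\left(2 \right)} \right)} \left(\left(21 - -24\right) + 10\right) = \sqrt{-7 + \left(-3 + 2\right)} \left(\left(21 - -24\right) + 10\right) = \sqrt{-7 - 1} \left(\left(21 + 24\right) + 10\right) = \sqrt{-8} \left(45 + 10\right) = 2 i \sqrt{2} \cdot 55 = 110 i \sqrt{2}$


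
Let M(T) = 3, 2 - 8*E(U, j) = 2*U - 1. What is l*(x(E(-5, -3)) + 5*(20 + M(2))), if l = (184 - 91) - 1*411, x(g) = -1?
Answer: -36252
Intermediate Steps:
E(U, j) = 3/8 - U/4 (E(U, j) = ¼ - (2*U - 1)/8 = ¼ - (-1 + 2*U)/8 = ¼ + (⅛ - U/4) = 3/8 - U/4)
l = -318 (l = 93 - 411 = -318)
l*(x(E(-5, -3)) + 5*(20 + M(2))) = -318*(-1 + 5*(20 + 3)) = -318*(-1 + 5*23) = -318*(-1 + 115) = -318*114 = -36252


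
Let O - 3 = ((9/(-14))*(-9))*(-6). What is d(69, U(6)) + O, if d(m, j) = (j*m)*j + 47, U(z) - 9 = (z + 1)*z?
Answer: 1256390/7 ≈ 1.7948e+5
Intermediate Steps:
U(z) = 9 + z*(1 + z) (U(z) = 9 + (z + 1)*z = 9 + (1 + z)*z = 9 + z*(1 + z))
d(m, j) = 47 + m*j² (d(m, j) = m*j² + 47 = 47 + m*j²)
O = -222/7 (O = 3 + ((9/(-14))*(-9))*(-6) = 3 + ((9*(-1/14))*(-9))*(-6) = 3 - 9/14*(-9)*(-6) = 3 + (81/14)*(-6) = 3 - 243/7 = -222/7 ≈ -31.714)
d(69, U(6)) + O = (47 + 69*(9 + 6 + 6²)²) - 222/7 = (47 + 69*(9 + 6 + 36)²) - 222/7 = (47 + 69*51²) - 222/7 = (47 + 69*2601) - 222/7 = (47 + 179469) - 222/7 = 179516 - 222/7 = 1256390/7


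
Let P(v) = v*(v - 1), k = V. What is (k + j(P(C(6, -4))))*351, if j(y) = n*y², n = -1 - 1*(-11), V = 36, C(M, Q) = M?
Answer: 3171636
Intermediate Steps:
k = 36
n = 10 (n = -1 + 11 = 10)
P(v) = v*(-1 + v)
j(y) = 10*y²
(k + j(P(C(6, -4))))*351 = (36 + 10*(6*(-1 + 6))²)*351 = (36 + 10*(6*5)²)*351 = (36 + 10*30²)*351 = (36 + 10*900)*351 = (36 + 9000)*351 = 9036*351 = 3171636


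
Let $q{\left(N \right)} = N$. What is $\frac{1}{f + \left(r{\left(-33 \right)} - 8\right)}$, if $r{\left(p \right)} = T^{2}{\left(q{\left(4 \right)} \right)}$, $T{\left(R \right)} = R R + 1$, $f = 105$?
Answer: $\frac{1}{386} \approx 0.0025907$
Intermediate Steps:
$T{\left(R \right)} = 1 + R^{2}$ ($T{\left(R \right)} = R^{2} + 1 = 1 + R^{2}$)
$r{\left(p \right)} = 289$ ($r{\left(p \right)} = \left(1 + 4^{2}\right)^{2} = \left(1 + 16\right)^{2} = 17^{2} = 289$)
$\frac{1}{f + \left(r{\left(-33 \right)} - 8\right)} = \frac{1}{105 + \left(289 - 8\right)} = \frac{1}{105 + 281} = \frac{1}{386}$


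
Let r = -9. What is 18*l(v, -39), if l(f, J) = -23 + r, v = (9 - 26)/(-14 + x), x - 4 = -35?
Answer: -576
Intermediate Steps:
x = -31 (x = 4 - 35 = -31)
v = 17/45 (v = (9 - 26)/(-14 - 31) = -17/(-45) = -17*(-1/45) = 17/45 ≈ 0.37778)
l(f, J) = -32 (l(f, J) = -23 - 9 = -32)
18*l(v, -39) = 18*(-32) = -576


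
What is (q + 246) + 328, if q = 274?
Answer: 848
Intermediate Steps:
(q + 246) + 328 = (274 + 246) + 328 = 520 + 328 = 848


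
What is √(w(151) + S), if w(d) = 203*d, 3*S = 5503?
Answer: √292386/3 ≈ 180.24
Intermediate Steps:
S = 5503/3 (S = (⅓)*5503 = 5503/3 ≈ 1834.3)
√(w(151) + S) = √(203*151 + 5503/3) = √(30653 + 5503/3) = √(97462/3) = √292386/3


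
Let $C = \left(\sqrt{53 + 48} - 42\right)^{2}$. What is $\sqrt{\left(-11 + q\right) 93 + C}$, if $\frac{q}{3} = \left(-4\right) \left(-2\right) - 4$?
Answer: $\sqrt{1958 - 84 \sqrt{101}} \approx 33.374$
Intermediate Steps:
$q = 12$ ($q = 3 \left(\left(-4\right) \left(-2\right) - 4\right) = 3 \left(8 - 4\right) = 3 \cdot 4 = 12$)
$C = \left(-42 + \sqrt{101}\right)^{2}$ ($C = \left(\sqrt{101} - 42\right)^{2} = \left(-42 + \sqrt{101}\right)^{2} \approx 1020.8$)
$\sqrt{\left(-11 + q\right) 93 + C} = \sqrt{\left(-11 + 12\right) 93 + \left(42 - \sqrt{101}\right)^{2}} = \sqrt{1 \cdot 93 + \left(42 - \sqrt{101}\right)^{2}} = \sqrt{93 + \left(42 - \sqrt{101}\right)^{2}}$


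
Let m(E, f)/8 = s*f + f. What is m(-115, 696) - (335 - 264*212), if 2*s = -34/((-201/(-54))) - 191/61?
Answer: 110569351/4087 ≈ 27054.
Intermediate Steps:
s = -50129/8174 (s = (-34/((-201/(-54))) - 191/61)/2 = (-34/((-201*(-1/54))) - 191*1/61)/2 = (-34/67/18 - 191/61)/2 = (-34*18/67 - 191/61)/2 = (-612/67 - 191/61)/2 = (1/2)*(-50129/4087) = -50129/8174 ≈ -6.1327)
m(E, f) = -167820*f/4087 (m(E, f) = 8*(-50129*f/8174 + f) = 8*(-41955*f/8174) = -167820*f/4087)
m(-115, 696) - (335 - 264*212) = -167820/4087*696 - (335 - 264*212) = -116802720/4087 - (335 - 55968) = -116802720/4087 - 1*(-55633) = -116802720/4087 + 55633 = 110569351/4087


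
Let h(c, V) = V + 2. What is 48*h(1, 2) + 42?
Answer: 234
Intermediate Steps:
h(c, V) = 2 + V
48*h(1, 2) + 42 = 48*(2 + 2) + 42 = 48*4 + 42 = 192 + 42 = 234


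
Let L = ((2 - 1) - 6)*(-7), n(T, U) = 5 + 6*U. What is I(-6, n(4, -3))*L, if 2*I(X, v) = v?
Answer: -455/2 ≈ -227.50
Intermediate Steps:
I(X, v) = v/2
L = 35 (L = (1 - 6)*(-7) = -5*(-7) = 35)
I(-6, n(4, -3))*L = ((5 + 6*(-3))/2)*35 = ((5 - 18)/2)*35 = ((1/2)*(-13))*35 = -13/2*35 = -455/2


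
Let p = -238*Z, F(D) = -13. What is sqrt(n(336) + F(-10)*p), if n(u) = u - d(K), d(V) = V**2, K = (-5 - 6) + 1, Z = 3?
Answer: sqrt(9518) ≈ 97.560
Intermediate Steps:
K = -10 (K = -11 + 1 = -10)
p = -714 (p = -238*3 = -714)
n(u) = -100 + u (n(u) = u - 1*(-10)**2 = u - 1*100 = u - 100 = -100 + u)
sqrt(n(336) + F(-10)*p) = sqrt((-100 + 336) - 13*(-714)) = sqrt(236 + 9282) = sqrt(9518)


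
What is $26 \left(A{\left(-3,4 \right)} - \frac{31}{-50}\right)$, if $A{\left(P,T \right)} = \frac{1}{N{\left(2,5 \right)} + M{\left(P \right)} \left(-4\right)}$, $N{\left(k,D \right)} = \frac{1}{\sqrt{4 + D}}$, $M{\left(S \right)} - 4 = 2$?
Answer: $\frac{26663}{1775} \approx 15.021$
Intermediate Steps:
$M{\left(S \right)} = 6$ ($M{\left(S \right)} = 4 + 2 = 6$)
$N{\left(k,D \right)} = \frac{1}{\sqrt{4 + D}}$
$A{\left(P,T \right)} = - \frac{3}{71}$ ($A{\left(P,T \right)} = \frac{1}{\frac{1}{\sqrt{4 + 5}} + 6 \left(-4\right)} = \frac{1}{\frac{1}{\sqrt{9}} - 24} = \frac{1}{\frac{1}{3} - 24} = \frac{1}{- \frac{71}{3}} = - \frac{3}{71}$)
$26 \left(A{\left(-3,4 \right)} - \frac{31}{-50}\right) = 26 \left(- \frac{3}{71} - \frac{31}{-50}\right) = 26 \left(- \frac{3}{71} - - \frac{31}{50}\right) = 26 \left(- \frac{3}{71} + \frac{31}{50}\right) = 26 \cdot \frac{2051}{3550} = \frac{26663}{1775}$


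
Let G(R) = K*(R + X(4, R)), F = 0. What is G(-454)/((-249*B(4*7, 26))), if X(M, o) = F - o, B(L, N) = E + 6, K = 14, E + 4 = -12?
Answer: 0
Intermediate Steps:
E = -16 (E = -4 - 12 = -16)
B(L, N) = -10 (B(L, N) = -16 + 6 = -10)
X(M, o) = -o (X(M, o) = 0 - o = -o)
G(R) = 0 (G(R) = 14*(R - R) = 14*0 = 0)
G(-454)/((-249*B(4*7, 26))) = 0/((-249*(-10))) = 0/2490 = 0*(1/2490) = 0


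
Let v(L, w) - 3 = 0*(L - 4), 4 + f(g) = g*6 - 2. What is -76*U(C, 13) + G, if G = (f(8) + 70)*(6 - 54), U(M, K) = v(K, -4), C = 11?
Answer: -5604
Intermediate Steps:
f(g) = -6 + 6*g (f(g) = -4 + (g*6 - 2) = -4 + (6*g - 2) = -4 + (-2 + 6*g) = -6 + 6*g)
v(L, w) = 3 (v(L, w) = 3 + 0*(L - 4) = 3 + 0*(-4 + L) = 3 + 0 = 3)
U(M, K) = 3
G = -5376 (G = ((-6 + 6*8) + 70)*(6 - 54) = ((-6 + 48) + 70)*(-48) = (42 + 70)*(-48) = 112*(-48) = -5376)
-76*U(C, 13) + G = -76*3 - 5376 = -228 - 5376 = -5604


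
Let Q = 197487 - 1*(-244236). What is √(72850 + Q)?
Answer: √514573 ≈ 717.34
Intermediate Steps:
Q = 441723 (Q = 197487 + 244236 = 441723)
√(72850 + Q) = √(72850 + 441723) = √514573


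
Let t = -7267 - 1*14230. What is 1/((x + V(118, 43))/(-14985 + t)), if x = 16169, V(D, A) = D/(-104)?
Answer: -1897064/840729 ≈ -2.2565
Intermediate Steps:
V(D, A) = -D/104 (V(D, A) = D*(-1/104) = -D/104)
t = -21497 (t = -7267 - 14230 = -21497)
1/((x + V(118, 43))/(-14985 + t)) = 1/((16169 - 1/104*118)/(-14985 - 21497)) = 1/((16169 - 59/52)/(-36482)) = 1/((840729/52)*(-1/36482)) = 1/(-840729/1897064) = -1897064/840729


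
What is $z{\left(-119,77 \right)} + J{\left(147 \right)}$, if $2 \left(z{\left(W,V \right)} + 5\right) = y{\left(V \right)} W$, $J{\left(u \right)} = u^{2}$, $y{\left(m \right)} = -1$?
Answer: $\frac{43327}{2} \approx 21664.0$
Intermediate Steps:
$z{\left(W,V \right)} = -5 - \frac{W}{2}$ ($z{\left(W,V \right)} = -5 + \frac{\left(-1\right) W}{2} = -5 - \frac{W}{2}$)
$z{\left(-119,77 \right)} + J{\left(147 \right)} = \left(-5 - - \frac{119}{2}\right) + 147^{2} = \left(-5 + \frac{119}{2}\right) + 21609 = \frac{109}{2} + 21609 = \frac{43327}{2}$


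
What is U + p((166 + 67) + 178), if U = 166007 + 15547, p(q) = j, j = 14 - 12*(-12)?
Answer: 181712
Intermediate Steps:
j = 158 (j = 14 + 144 = 158)
p(q) = 158
U = 181554
U + p((166 + 67) + 178) = 181554 + 158 = 181712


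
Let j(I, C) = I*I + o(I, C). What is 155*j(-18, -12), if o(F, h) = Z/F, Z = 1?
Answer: 903805/18 ≈ 50211.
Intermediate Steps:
o(F, h) = 1/F
j(I, C) = 1/I + I² (j(I, C) = I*I + 1/I = I² + 1/I = 1/I + I²)
155*j(-18, -12) = 155*((1 + (-18)³)/(-18)) = 155*(-(1 - 5832)/18) = 155*(-1/18*(-5831)) = 155*(5831/18) = 903805/18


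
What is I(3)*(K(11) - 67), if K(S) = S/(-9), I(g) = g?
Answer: -614/3 ≈ -204.67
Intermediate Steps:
K(S) = -S/9 (K(S) = S*(-⅑) = -S/9)
I(3)*(K(11) - 67) = 3*(-⅑*11 - 67) = 3*(-11/9 - 67) = 3*(-614/9) = -614/3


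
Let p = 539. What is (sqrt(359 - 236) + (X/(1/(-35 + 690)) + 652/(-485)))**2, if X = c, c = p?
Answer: 29318402349158604/235225 + 342452346*sqrt(123)/485 ≈ 1.2465e+11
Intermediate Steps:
c = 539
X = 539
(sqrt(359 - 236) + (X/(1/(-35 + 690)) + 652/(-485)))**2 = (sqrt(359 - 236) + (539/(1/(-35 + 690)) + 652/(-485)))**2 = (sqrt(123) + (539/(1/655) + 652*(-1/485)))**2 = (sqrt(123) + (539/(1/655) - 652/485))**2 = (sqrt(123) + (539*655 - 652/485))**2 = (sqrt(123) + (353045 - 652/485))**2 = (sqrt(123) + 171226173/485)**2 = (171226173/485 + sqrt(123))**2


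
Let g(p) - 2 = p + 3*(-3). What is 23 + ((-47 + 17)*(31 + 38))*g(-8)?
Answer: 31073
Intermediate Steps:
g(p) = -7 + p (g(p) = 2 + (p + 3*(-3)) = 2 + (p - 9) = 2 + (-9 + p) = -7 + p)
23 + ((-47 + 17)*(31 + 38))*g(-8) = 23 + ((-47 + 17)*(31 + 38))*(-7 - 8) = 23 - 30*69*(-15) = 23 - 2070*(-15) = 23 + 31050 = 31073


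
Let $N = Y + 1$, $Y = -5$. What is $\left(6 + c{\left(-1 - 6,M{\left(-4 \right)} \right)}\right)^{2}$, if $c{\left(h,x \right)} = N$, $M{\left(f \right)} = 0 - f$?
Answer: $4$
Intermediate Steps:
$M{\left(f \right)} = - f$
$N = -4$ ($N = -5 + 1 = -4$)
$c{\left(h,x \right)} = -4$
$\left(6 + c{\left(-1 - 6,M{\left(-4 \right)} \right)}\right)^{2} = \left(6 - 4\right)^{2} = 2^{2} = 4$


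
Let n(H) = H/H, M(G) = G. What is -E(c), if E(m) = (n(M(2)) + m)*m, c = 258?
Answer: -66822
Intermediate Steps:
n(H) = 1
E(m) = m*(1 + m) (E(m) = (1 + m)*m = m*(1 + m))
-E(c) = -258*(1 + 258) = -258*259 = -1*66822 = -66822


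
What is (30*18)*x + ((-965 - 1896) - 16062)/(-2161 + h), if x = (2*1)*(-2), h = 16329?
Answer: -30621803/14168 ≈ -2161.3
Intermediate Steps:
x = -4 (x = 2*(-2) = -4)
(30*18)*x + ((-965 - 1896) - 16062)/(-2161 + h) = (30*18)*(-4) + ((-965 - 1896) - 16062)/(-2161 + 16329) = 540*(-4) + (-2861 - 16062)/14168 = -2160 - 18923*1/14168 = -2160 - 18923/14168 = -30621803/14168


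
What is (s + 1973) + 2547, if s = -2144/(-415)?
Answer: 1877944/415 ≈ 4525.2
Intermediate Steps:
s = 2144/415 (s = -2144*(-1/415) = 2144/415 ≈ 5.1663)
(s + 1973) + 2547 = (2144/415 + 1973) + 2547 = 820939/415 + 2547 = 1877944/415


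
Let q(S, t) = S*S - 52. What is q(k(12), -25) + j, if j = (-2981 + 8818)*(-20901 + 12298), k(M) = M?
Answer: -50215619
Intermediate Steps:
j = -50215711 (j = 5837*(-8603) = -50215711)
q(S, t) = -52 + S² (q(S, t) = S² - 52 = -52 + S²)
q(k(12), -25) + j = (-52 + 12²) - 50215711 = (-52 + 144) - 50215711 = 92 - 50215711 = -50215619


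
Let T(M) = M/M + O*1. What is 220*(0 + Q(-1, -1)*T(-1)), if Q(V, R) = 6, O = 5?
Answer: 7920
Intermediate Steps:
T(M) = 6 (T(M) = M/M + 5*1 = 1 + 5 = 6)
220*(0 + Q(-1, -1)*T(-1)) = 220*(0 + 6*6) = 220*(0 + 36) = 220*36 = 7920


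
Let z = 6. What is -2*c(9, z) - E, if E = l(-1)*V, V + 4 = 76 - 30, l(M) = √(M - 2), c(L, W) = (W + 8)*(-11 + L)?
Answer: 56 - 42*I*√3 ≈ 56.0 - 72.746*I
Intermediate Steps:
c(L, W) = (-11 + L)*(8 + W) (c(L, W) = (8 + W)*(-11 + L) = (-11 + L)*(8 + W))
l(M) = √(-2 + M)
V = 42 (V = -4 + (76 - 30) = -4 + 46 = 42)
E = 42*I*√3 (E = √(-2 - 1)*42 = √(-3)*42 = (I*√3)*42 = 42*I*√3 ≈ 72.746*I)
-2*c(9, z) - E = -2*(-88 - 11*6 + 8*9 + 9*6) - 42*I*√3 = -2*(-88 - 66 + 72 + 54) - 42*I*√3 = -2*(-28) - 42*I*√3 = 56 - 42*I*√3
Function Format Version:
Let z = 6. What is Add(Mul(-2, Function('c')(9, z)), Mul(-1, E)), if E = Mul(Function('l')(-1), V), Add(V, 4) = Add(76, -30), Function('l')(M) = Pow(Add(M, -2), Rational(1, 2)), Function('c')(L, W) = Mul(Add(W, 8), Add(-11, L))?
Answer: Add(56, Mul(-42, I, Pow(3, Rational(1, 2)))) ≈ Add(56.000, Mul(-72.746, I))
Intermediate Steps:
Function('c')(L, W) = Mul(Add(-11, L), Add(8, W)) (Function('c')(L, W) = Mul(Add(8, W), Add(-11, L)) = Mul(Add(-11, L), Add(8, W)))
Function('l')(M) = Pow(Add(-2, M), Rational(1, 2))
V = 42 (V = Add(-4, Add(76, -30)) = Add(-4, 46) = 42)
E = Mul(42, I, Pow(3, Rational(1, 2))) (E = Mul(Pow(Add(-2, -1), Rational(1, 2)), 42) = Mul(Pow(-3, Rational(1, 2)), 42) = Mul(Mul(I, Pow(3, Rational(1, 2))), 42) = Mul(42, I, Pow(3, Rational(1, 2))) ≈ Mul(72.746, I))
Add(Mul(-2, Function('c')(9, z)), Mul(-1, E)) = Add(Mul(-2, Add(-88, Mul(-11, 6), Mul(8, 9), Mul(9, 6))), Mul(-1, Mul(42, I, Pow(3, Rational(1, 2))))) = Add(Mul(-2, Add(-88, -66, 72, 54)), Mul(-42, I, Pow(3, Rational(1, 2)))) = Add(Mul(-2, -28), Mul(-42, I, Pow(3, Rational(1, 2)))) = Add(56, Mul(-42, I, Pow(3, Rational(1, 2))))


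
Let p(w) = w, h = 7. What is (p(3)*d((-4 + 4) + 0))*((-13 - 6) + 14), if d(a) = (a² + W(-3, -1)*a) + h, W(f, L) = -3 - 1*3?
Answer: -105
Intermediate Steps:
W(f, L) = -6 (W(f, L) = -3 - 3 = -6)
d(a) = 7 + a² - 6*a (d(a) = (a² - 6*a) + 7 = 7 + a² - 6*a)
(p(3)*d((-4 + 4) + 0))*((-13 - 6) + 14) = (3*(7 + ((-4 + 4) + 0)² - 6*((-4 + 4) + 0)))*((-13 - 6) + 14) = (3*(7 + (0 + 0)² - 6*(0 + 0)))*(-19 + 14) = (3*(7 + 0² - 6*0))*(-5) = (3*(7 + 0 + 0))*(-5) = (3*7)*(-5) = 21*(-5) = -105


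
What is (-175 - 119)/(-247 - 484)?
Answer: 294/731 ≈ 0.40219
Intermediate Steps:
(-175 - 119)/(-247 - 484) = -294/(-731) = -294*(-1/731) = 294/731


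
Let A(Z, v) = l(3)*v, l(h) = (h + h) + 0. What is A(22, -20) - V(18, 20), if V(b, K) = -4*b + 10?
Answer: -58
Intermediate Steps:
l(h) = 2*h (l(h) = 2*h + 0 = 2*h)
A(Z, v) = 6*v (A(Z, v) = (2*3)*v = 6*v)
V(b, K) = 10 - 4*b
A(22, -20) - V(18, 20) = 6*(-20) - (10 - 4*18) = -120 - (10 - 72) = -120 - 1*(-62) = -120 + 62 = -58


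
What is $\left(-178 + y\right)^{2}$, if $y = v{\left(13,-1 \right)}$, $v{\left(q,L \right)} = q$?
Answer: $27225$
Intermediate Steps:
$y = 13$
$\left(-178 + y\right)^{2} = \left(-178 + 13\right)^{2} = \left(-165\right)^{2} = 27225$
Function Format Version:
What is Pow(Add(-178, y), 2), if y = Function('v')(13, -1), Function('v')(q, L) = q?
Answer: 27225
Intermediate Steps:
y = 13
Pow(Add(-178, y), 2) = Pow(Add(-178, 13), 2) = Pow(-165, 2) = 27225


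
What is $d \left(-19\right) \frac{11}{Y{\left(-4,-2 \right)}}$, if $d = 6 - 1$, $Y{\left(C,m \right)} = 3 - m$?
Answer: $-209$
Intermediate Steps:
$d = 5$ ($d = 6 - 1 = 5$)
$d \left(-19\right) \frac{11}{Y{\left(-4,-2 \right)}} = 5 \left(-19\right) \frac{11}{3 - -2} = - 95 \frac{11}{3 + 2} = - 95 \cdot \frac{11}{5} = - 95 \cdot 11 \cdot \frac{1}{5} = \left(-95\right) \frac{11}{5} = -209$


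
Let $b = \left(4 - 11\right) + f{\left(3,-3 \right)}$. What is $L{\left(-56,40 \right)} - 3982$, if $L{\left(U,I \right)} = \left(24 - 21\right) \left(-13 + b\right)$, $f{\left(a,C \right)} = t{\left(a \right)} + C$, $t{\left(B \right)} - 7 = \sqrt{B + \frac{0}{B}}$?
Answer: $-4030 + 3 \sqrt{3} \approx -4024.8$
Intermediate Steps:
$t{\left(B \right)} = 7 + \sqrt{B}$ ($t{\left(B \right)} = 7 + \sqrt{B + \frac{0}{B}} = 7 + \sqrt{B + 0} = 7 + \sqrt{B}$)
$f{\left(a,C \right)} = 7 + C + \sqrt{a}$ ($f{\left(a,C \right)} = \left(7 + \sqrt{a}\right) + C = 7 + C + \sqrt{a}$)
$b = -3 + \sqrt{3}$ ($b = \left(4 - 11\right) + \left(7 - 3 + \sqrt{3}\right) = -7 + \left(4 + \sqrt{3}\right) = -3 + \sqrt{3} \approx -1.268$)
$L{\left(U,I \right)} = -48 + 3 \sqrt{3}$ ($L{\left(U,I \right)} = \left(24 - 21\right) \left(-13 - \left(3 - \sqrt{3}\right)\right) = 3 \left(-16 + \sqrt{3}\right) = -48 + 3 \sqrt{3}$)
$L{\left(-56,40 \right)} - 3982 = \left(-48 + 3 \sqrt{3}\right) - 3982 = -4030 + 3 \sqrt{3}$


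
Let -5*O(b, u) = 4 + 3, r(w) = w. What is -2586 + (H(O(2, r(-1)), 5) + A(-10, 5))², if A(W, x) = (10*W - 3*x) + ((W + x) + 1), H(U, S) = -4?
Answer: 12543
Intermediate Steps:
O(b, u) = -7/5 (O(b, u) = -(4 + 3)/5 = -⅕*7 = -7/5)
A(W, x) = 1 - 2*x + 11*W (A(W, x) = (-3*x + 10*W) + (1 + W + x) = 1 - 2*x + 11*W)
-2586 + (H(O(2, r(-1)), 5) + A(-10, 5))² = -2586 + (-4 + (1 - 2*5 + 11*(-10)))² = -2586 + (-4 + (1 - 10 - 110))² = -2586 + (-4 - 119)² = -2586 + (-123)² = -2586 + 15129 = 12543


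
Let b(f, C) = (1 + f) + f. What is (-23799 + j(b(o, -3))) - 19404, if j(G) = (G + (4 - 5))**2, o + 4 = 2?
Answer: -43187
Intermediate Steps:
o = -2 (o = -4 + 2 = -2)
b(f, C) = 1 + 2*f
j(G) = (-1 + G)**2 (j(G) = (G - 1)**2 = (-1 + G)**2)
(-23799 + j(b(o, -3))) - 19404 = (-23799 + (-1 + (1 + 2*(-2)))**2) - 19404 = (-23799 + (-1 + (1 - 4))**2) - 19404 = (-23799 + (-1 - 3)**2) - 19404 = (-23799 + (-4)**2) - 19404 = (-23799 + 16) - 19404 = -23783 - 19404 = -43187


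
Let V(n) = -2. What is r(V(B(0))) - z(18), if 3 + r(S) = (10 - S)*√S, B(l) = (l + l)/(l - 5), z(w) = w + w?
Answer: -39 + 12*I*√2 ≈ -39.0 + 16.971*I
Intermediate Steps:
z(w) = 2*w
B(l) = 2*l/(-5 + l) (B(l) = (2*l)/(-5 + l) = 2*l/(-5 + l))
r(S) = -3 + √S*(10 - S) (r(S) = -3 + (10 - S)*√S = -3 + √S*(10 - S))
r(V(B(0))) - z(18) = (-3 - (-2)^(3/2) + 10*√(-2)) - 2*18 = (-3 - (-2)*I*√2 + 10*(I*√2)) - 1*36 = (-3 + 2*I*√2 + 10*I*√2) - 36 = (-3 + 12*I*√2) - 36 = -39 + 12*I*√2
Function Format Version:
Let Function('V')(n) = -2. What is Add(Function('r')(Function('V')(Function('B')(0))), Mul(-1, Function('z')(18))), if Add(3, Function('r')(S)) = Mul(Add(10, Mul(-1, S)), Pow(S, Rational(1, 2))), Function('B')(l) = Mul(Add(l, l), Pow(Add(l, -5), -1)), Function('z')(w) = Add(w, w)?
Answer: Add(-39, Mul(12, I, Pow(2, Rational(1, 2)))) ≈ Add(-39.000, Mul(16.971, I))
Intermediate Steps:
Function('z')(w) = Mul(2, w)
Function('B')(l) = Mul(2, l, Pow(Add(-5, l), -1)) (Function('B')(l) = Mul(Mul(2, l), Pow(Add(-5, l), -1)) = Mul(2, l, Pow(Add(-5, l), -1)))
Function('r')(S) = Add(-3, Mul(Pow(S, Rational(1, 2)), Add(10, Mul(-1, S)))) (Function('r')(S) = Add(-3, Mul(Add(10, Mul(-1, S)), Pow(S, Rational(1, 2)))) = Add(-3, Mul(Pow(S, Rational(1, 2)), Add(10, Mul(-1, S)))))
Add(Function('r')(Function('V')(Function('B')(0))), Mul(-1, Function('z')(18))) = Add(Add(-3, Mul(-1, Pow(-2, Rational(3, 2))), Mul(10, Pow(-2, Rational(1, 2)))), Mul(-1, Mul(2, 18))) = Add(Add(-3, Mul(-1, Mul(-2, I, Pow(2, Rational(1, 2)))), Mul(10, Mul(I, Pow(2, Rational(1, 2))))), Mul(-1, 36)) = Add(Add(-3, Mul(2, I, Pow(2, Rational(1, 2))), Mul(10, I, Pow(2, Rational(1, 2)))), -36) = Add(Add(-3, Mul(12, I, Pow(2, Rational(1, 2)))), -36) = Add(-39, Mul(12, I, Pow(2, Rational(1, 2))))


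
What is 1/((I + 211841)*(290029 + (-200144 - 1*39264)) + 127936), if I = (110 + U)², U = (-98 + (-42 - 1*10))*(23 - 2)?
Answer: 1/478542764797 ≈ 2.0897e-12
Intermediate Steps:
U = -3150 (U = (-98 + (-42 - 10))*21 = (-98 - 52)*21 = -150*21 = -3150)
I = 9241600 (I = (110 - 3150)² = (-3040)² = 9241600)
1/((I + 211841)*(290029 + (-200144 - 1*39264)) + 127936) = 1/((9241600 + 211841)*(290029 + (-200144 - 1*39264)) + 127936) = 1/(9453441*(290029 + (-200144 - 39264)) + 127936) = 1/(9453441*(290029 - 239408) + 127936) = 1/(9453441*50621 + 127936) = 1/(478542636861 + 127936) = 1/478542764797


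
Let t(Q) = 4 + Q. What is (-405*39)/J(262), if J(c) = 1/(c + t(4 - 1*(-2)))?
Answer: -4296240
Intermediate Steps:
J(c) = 1/(10 + c) (J(c) = 1/(c + (4 + (4 - 1*(-2)))) = 1/(c + (4 + (4 + 2))) = 1/(c + (4 + 6)) = 1/(c + 10) = 1/(10 + c))
(-405*39)/J(262) = (-405*39)/(1/(10 + 262)) = -15795/(1/272) = -15795/1/272 = -15795*272 = -4296240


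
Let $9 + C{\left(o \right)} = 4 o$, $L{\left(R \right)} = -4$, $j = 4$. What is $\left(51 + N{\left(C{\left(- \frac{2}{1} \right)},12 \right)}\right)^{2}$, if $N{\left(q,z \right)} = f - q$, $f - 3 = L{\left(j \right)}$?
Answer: $4489$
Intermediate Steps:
$f = -1$ ($f = 3 - 4 = -1$)
$C{\left(o \right)} = -9 + 4 o$
$N{\left(q,z \right)} = -1 - q$
$\left(51 + N{\left(C{\left(- \frac{2}{1} \right)},12 \right)}\right)^{2} = \left(51 - \left(-8 + 4 \left(-2\right) 1^{-1}\right)\right)^{2} = \left(51 - \left(-8 + 4 \left(-2\right) 1\right)\right)^{2} = \left(51 - \left(-8 - 8\right)\right)^{2} = \left(51 - -16\right)^{2} = \left(51 + \left(-1 + 17\right)\right)^{2} = \left(51 + 16\right)^{2} = 67^{2} = 4489$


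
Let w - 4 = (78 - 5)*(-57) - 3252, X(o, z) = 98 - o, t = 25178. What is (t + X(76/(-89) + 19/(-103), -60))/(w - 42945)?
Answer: -231714611/461595118 ≈ -0.50199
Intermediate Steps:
w = -7409 (w = 4 + ((78 - 5)*(-57) - 3252) = 4 + (73*(-57) - 3252) = 4 + (-4161 - 3252) = 4 - 7413 = -7409)
(t + X(76/(-89) + 19/(-103), -60))/(w - 42945) = (25178 + (98 - (76/(-89) + 19/(-103))))/(-7409 - 42945) = (25178 + (98 - (76*(-1/89) + 19*(-1/103))))/(-50354) = (25178 + (98 - (-76/89 - 19/103)))*(-1/50354) = (25178 + (98 - 1*(-9519/9167)))*(-1/50354) = (25178 + (98 + 9519/9167))*(-1/50354) = (25178 + 907885/9167)*(-1/50354) = (231714611/9167)*(-1/50354) = -231714611/461595118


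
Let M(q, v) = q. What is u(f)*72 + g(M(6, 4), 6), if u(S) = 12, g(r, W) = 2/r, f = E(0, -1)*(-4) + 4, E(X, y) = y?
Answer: 2593/3 ≈ 864.33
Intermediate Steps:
f = 8 (f = -1*(-4) + 4 = 4 + 4 = 8)
u(f)*72 + g(M(6, 4), 6) = 12*72 + 2/6 = 864 + 2*(⅙) = 864 + ⅓ = 2593/3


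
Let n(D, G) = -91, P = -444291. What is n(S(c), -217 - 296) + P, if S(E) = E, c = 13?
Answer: -444382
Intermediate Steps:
n(S(c), -217 - 296) + P = -91 - 444291 = -444382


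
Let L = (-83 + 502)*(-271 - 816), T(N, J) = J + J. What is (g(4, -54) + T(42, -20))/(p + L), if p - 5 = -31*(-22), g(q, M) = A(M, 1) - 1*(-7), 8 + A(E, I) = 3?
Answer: 19/227383 ≈ 8.3559e-5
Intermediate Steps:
A(E, I) = -5 (A(E, I) = -8 + 3 = -5)
T(N, J) = 2*J
g(q, M) = 2 (g(q, M) = -5 - 1*(-7) = -5 + 7 = 2)
p = 687 (p = 5 - 31*(-22) = 5 + 682 = 687)
L = -455453 (L = 419*(-1087) = -455453)
(g(4, -54) + T(42, -20))/(p + L) = (2 + 2*(-20))/(687 - 455453) = (2 - 40)/(-454766) = -38*(-1/454766) = 19/227383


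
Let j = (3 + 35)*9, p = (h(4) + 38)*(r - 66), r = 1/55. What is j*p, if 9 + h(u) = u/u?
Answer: -7446708/11 ≈ -6.7697e+5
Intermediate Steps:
r = 1/55 ≈ 0.018182
h(u) = -8 (h(u) = -9 + u/u = -9 + 1 = -8)
p = -21774/11 (p = (-8 + 38)*(1/55 - 66) = 30*(-3629/55) = -21774/11 ≈ -1979.5)
j = 342 (j = 38*9 = 342)
j*p = 342*(-21774/11) = -7446708/11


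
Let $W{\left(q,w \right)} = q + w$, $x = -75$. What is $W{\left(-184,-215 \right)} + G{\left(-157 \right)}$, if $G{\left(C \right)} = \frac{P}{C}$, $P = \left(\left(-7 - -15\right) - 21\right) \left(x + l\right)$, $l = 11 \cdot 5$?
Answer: $- \frac{62903}{157} \approx -400.66$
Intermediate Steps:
$l = 55$
$P = 260$ ($P = \left(\left(-7 - -15\right) - 21\right) \left(-75 + 55\right) = \left(\left(-7 + 15\right) - 21\right) \left(-20\right) = \left(8 - 21\right) \left(-20\right) = \left(-13\right) \left(-20\right) = 260$)
$G{\left(C \right)} = \frac{260}{C}$
$W{\left(-184,-215 \right)} + G{\left(-157 \right)} = \left(-184 - 215\right) + \frac{260}{-157} = -399 + 260 \left(- \frac{1}{157}\right) = -399 - \frac{260}{157} = - \frac{62903}{157}$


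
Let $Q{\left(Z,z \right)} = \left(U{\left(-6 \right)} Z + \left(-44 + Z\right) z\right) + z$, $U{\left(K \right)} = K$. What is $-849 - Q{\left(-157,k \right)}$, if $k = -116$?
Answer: $-24991$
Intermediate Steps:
$Q{\left(Z,z \right)} = z - 6 Z + z \left(-44 + Z\right)$ ($Q{\left(Z,z \right)} = \left(- 6 Z + \left(-44 + Z\right) z\right) + z = \left(- 6 Z + z \left(-44 + Z\right)\right) + z = z - 6 Z + z \left(-44 + Z\right)$)
$-849 - Q{\left(-157,k \right)} = -849 - \left(\left(-43\right) \left(-116\right) - -942 - -18212\right) = -849 - \left(4988 + 942 + 18212\right) = -849 - 24142 = -24991$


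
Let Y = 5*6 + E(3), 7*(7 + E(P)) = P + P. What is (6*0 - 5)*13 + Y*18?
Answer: 2551/7 ≈ 364.43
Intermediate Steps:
E(P) = -7 + 2*P/7 (E(P) = -7 + (P + P)/7 = -7 + (2*P)/7 = -7 + 2*P/7)
Y = 167/7 (Y = 5*6 + (-7 + (2/7)*3) = 30 + (-7 + 6/7) = 30 - 43/7 = 167/7 ≈ 23.857)
(6*0 - 5)*13 + Y*18 = (6*0 - 5)*13 + (167/7)*18 = (0 - 5)*13 + 3006/7 = -5*13 + 3006/7 = -65 + 3006/7 = 2551/7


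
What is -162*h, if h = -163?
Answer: 26406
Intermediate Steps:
-162*h = -162*(-163) = 26406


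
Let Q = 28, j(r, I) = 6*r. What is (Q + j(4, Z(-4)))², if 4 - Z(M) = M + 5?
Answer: 2704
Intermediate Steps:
Z(M) = -1 - M (Z(M) = 4 - (M + 5) = 4 - (5 + M) = 4 + (-5 - M) = -1 - M)
(Q + j(4, Z(-4)))² = (28 + 6*4)² = (28 + 24)² = 52² = 2704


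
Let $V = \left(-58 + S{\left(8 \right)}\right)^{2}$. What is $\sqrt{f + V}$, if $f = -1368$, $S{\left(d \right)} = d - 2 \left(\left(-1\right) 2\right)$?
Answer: $2 \sqrt{187} \approx 27.35$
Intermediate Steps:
$S{\left(d \right)} = 4 + d$ ($S{\left(d \right)} = d - -4 = d + 4 = 4 + d$)
$V = 2116$ ($V = \left(-58 + \left(4 + 8\right)\right)^{2} = \left(-58 + 12\right)^{2} = \left(-46\right)^{2} = 2116$)
$\sqrt{f + V} = \sqrt{-1368 + 2116} = \sqrt{748} = 2 \sqrt{187}$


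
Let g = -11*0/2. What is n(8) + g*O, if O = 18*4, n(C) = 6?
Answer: 6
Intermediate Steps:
g = 0 (g = 0*(1/2) = 0)
O = 72
n(8) + g*O = 6 + 0*72 = 6 + 0 = 6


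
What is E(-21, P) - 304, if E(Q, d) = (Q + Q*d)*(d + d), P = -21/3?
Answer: -2068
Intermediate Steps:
P = -7 (P = -21*⅓ = -7)
E(Q, d) = 2*d*(Q + Q*d) (E(Q, d) = (Q + Q*d)*(2*d) = 2*d*(Q + Q*d))
E(-21, P) - 304 = 2*(-21)*(-7)*(1 - 7) - 304 = 2*(-21)*(-7)*(-6) - 304 = -1764 - 304 = -2068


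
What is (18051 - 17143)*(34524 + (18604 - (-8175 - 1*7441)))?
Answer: 62419552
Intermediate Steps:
(18051 - 17143)*(34524 + (18604 - (-8175 - 1*7441))) = 908*(34524 + (18604 - (-8175 - 7441))) = 908*(34524 + (18604 - 1*(-15616))) = 908*(34524 + (18604 + 15616)) = 908*(34524 + 34220) = 908*68744 = 62419552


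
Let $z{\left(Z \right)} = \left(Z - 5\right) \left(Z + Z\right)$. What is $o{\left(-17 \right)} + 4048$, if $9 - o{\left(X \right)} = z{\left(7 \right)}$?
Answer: $4029$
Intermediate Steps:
$z{\left(Z \right)} = 2 Z \left(-5 + Z\right)$ ($z{\left(Z \right)} = \left(-5 + Z\right) 2 Z = 2 Z \left(-5 + Z\right)$)
$o{\left(X \right)} = -19$ ($o{\left(X \right)} = 9 - 2 \cdot 7 \left(-5 + 7\right) = 9 - 2 \cdot 7 \cdot 2 = 9 - 28 = -19$)
$o{\left(-17 \right)} + 4048 = -19 + 4048 = 4029$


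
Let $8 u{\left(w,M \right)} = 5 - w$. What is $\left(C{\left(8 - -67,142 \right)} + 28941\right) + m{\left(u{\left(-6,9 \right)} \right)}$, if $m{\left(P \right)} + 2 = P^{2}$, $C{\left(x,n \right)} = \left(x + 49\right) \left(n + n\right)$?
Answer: $\frac{4106041}{64} \approx 64157.0$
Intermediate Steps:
$C{\left(x,n \right)} = 2 n \left(49 + x\right)$ ($C{\left(x,n \right)} = \left(49 + x\right) 2 n = 2 n \left(49 + x\right)$)
$u{\left(w,M \right)} = \frac{5}{8} - \frac{w}{8}$ ($u{\left(w,M \right)} = \frac{5 - w}{8} = \frac{5}{8} - \frac{w}{8}$)
$m{\left(P \right)} = -2 + P^{2}$
$\left(C{\left(8 - -67,142 \right)} + 28941\right) + m{\left(u{\left(-6,9 \right)} \right)} = \left(2 \cdot 142 \left(49 + \left(8 - -67\right)\right) + 28941\right) - \left(2 - \left(\frac{5}{8} - - \frac{3}{4}\right)^{2}\right) = \left(2 \cdot 142 \left(49 + \left(8 + 67\right)\right) + 28941\right) - \left(2 - \left(\frac{5}{8} + \frac{3}{4}\right)^{2}\right) = \left(2 \cdot 142 \left(49 + 75\right) + 28941\right) - \left(2 - \left(\frac{11}{8}\right)^{2}\right) = \left(2 \cdot 142 \cdot 124 + 28941\right) + \left(-2 + \frac{121}{64}\right) = \left(35216 + 28941\right) - \frac{7}{64} = 64157 - \frac{7}{64} = \frac{4106041}{64}$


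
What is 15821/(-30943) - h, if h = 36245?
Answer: -1121544856/30943 ≈ -36246.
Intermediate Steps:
15821/(-30943) - h = 15821/(-30943) - 1*36245 = 15821*(-1/30943) - 36245 = -15821/30943 - 36245 = -1121544856/30943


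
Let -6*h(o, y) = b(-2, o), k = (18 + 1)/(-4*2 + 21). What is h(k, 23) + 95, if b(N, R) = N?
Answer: 286/3 ≈ 95.333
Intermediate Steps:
k = 19/13 (k = 19/(-8 + 21) = 19/13 ≈ 1.4615)
h(o, y) = 1/3 (h(o, y) = -1/6*(-2) = 1/3)
h(k, 23) + 95 = 1/3 + 95 = 286/3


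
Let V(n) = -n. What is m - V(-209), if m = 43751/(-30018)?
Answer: -6317513/30018 ≈ -210.46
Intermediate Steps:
m = -43751/30018 (m = 43751*(-1/30018) = -43751/30018 ≈ -1.4575)
m - V(-209) = -43751/30018 - (-1)*(-209) = -43751/30018 - 1*209 = -43751/30018 - 209 = -6317513/30018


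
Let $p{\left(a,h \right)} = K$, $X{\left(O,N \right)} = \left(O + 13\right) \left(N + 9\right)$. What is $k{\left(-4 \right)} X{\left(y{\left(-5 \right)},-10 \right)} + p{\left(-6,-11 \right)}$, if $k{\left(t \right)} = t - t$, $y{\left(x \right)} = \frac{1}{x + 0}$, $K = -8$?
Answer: $-8$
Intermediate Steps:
$y{\left(x \right)} = \frac{1}{x}$
$X{\left(O,N \right)} = \left(9 + N\right) \left(13 + O\right)$ ($X{\left(O,N \right)} = \left(13 + O\right) \left(9 + N\right) = \left(9 + N\right) \left(13 + O\right)$)
$p{\left(a,h \right)} = -8$
$k{\left(t \right)} = 0$
$k{\left(-4 \right)} X{\left(y{\left(-5 \right)},-10 \right)} + p{\left(-6,-11 \right)} = 0 \left(117 + \frac{9}{-5} + 13 \left(-10\right) - \frac{10}{-5}\right) - 8 = 0 \left(117 + 9 \left(- \frac{1}{5}\right) - 130 - -2\right) - 8 = 0 \left(117 - \frac{9}{5} - 130 + 2\right) - 8 = 0 \left(- \frac{64}{5}\right) - 8 = 0 - 8 = -8$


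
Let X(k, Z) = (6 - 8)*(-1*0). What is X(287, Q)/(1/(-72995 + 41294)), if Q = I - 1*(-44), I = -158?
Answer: 0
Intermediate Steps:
Q = -114 (Q = -158 - 1*(-44) = -158 + 44 = -114)
X(k, Z) = 0 (X(k, Z) = -2*0 = 0)
X(287, Q)/(1/(-72995 + 41294)) = 0/(1/(-72995 + 41294)) = 0/(1/(-31701)) = 0/(-1/31701) = 0*(-31701) = 0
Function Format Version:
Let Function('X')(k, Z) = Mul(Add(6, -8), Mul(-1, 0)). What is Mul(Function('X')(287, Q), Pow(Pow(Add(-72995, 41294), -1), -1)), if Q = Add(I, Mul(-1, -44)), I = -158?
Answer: 0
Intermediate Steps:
Q = -114 (Q = Add(-158, Mul(-1, -44)) = Add(-158, 44) = -114)
Function('X')(k, Z) = 0 (Function('X')(k, Z) = Mul(-2, 0) = 0)
Mul(Function('X')(287, Q), Pow(Pow(Add(-72995, 41294), -1), -1)) = Mul(0, Pow(Pow(Add(-72995, 41294), -1), -1)) = Mul(0, Pow(Pow(-31701, -1), -1)) = Mul(0, Pow(Rational(-1, 31701), -1)) = Mul(0, -31701) = 0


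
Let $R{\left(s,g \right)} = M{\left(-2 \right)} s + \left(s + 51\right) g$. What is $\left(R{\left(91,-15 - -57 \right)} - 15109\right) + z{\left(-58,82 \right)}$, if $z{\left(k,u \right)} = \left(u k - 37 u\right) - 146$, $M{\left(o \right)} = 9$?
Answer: $-16262$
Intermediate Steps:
$z{\left(k,u \right)} = -146 - 37 u + k u$ ($z{\left(k,u \right)} = \left(k u - 37 u\right) - 146 = \left(- 37 u + k u\right) - 146 = -146 - 37 u + k u$)
$R{\left(s,g \right)} = 9 s + g \left(51 + s\right)$ ($R{\left(s,g \right)} = 9 s + \left(s + 51\right) g = 9 s + \left(51 + s\right) g = 9 s + g \left(51 + s\right)$)
$\left(R{\left(91,-15 - -57 \right)} - 15109\right) + z{\left(-58,82 \right)} = \left(\left(9 \cdot 91 + 51 \left(-15 - -57\right) + \left(-15 - -57\right) 91\right) - 15109\right) - 7936 = \left(\left(819 + 51 \left(-15 + 57\right) + \left(-15 + 57\right) 91\right) - 15109\right) - 7936 = \left(\left(819 + 51 \cdot 42 + 42 \cdot 91\right) - 15109\right) - 7936 = \left(\left(819 + 2142 + 3822\right) - 15109\right) - 7936 = \left(6783 - 15109\right) - 7936 = -8326 - 7936 = -16262$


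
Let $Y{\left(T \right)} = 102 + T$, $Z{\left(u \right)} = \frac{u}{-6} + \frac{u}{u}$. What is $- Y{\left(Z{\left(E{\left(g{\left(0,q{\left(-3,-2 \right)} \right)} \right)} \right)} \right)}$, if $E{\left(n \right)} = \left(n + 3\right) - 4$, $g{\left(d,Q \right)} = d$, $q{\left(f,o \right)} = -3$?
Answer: $- \frac{619}{6} \approx -103.17$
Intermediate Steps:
$E{\left(n \right)} = -1 + n$ ($E{\left(n \right)} = \left(3 + n\right) - 4 = -1 + n$)
$Z{\left(u \right)} = 1 - \frac{u}{6}$ ($Z{\left(u \right)} = u \left(- \frac{1}{6}\right) + 1 = - \frac{u}{6} + 1 = 1 - \frac{u}{6}$)
$- Y{\left(Z{\left(E{\left(g{\left(0,q{\left(-3,-2 \right)} \right)} \right)} \right)} \right)} = - (102 + \left(1 - \frac{-1 + 0}{6}\right)) = - (102 + \left(1 - - \frac{1}{6}\right)) = - (102 + \left(1 + \frac{1}{6}\right)) = - (102 + \frac{7}{6}) = \left(-1\right) \frac{619}{6} = - \frac{619}{6}$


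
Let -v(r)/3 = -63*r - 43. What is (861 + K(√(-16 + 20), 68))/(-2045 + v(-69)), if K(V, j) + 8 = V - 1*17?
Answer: -838/14957 ≈ -0.056027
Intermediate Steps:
K(V, j) = -25 + V (K(V, j) = -8 + (V - 1*17) = -8 + (V - 17) = -8 + (-17 + V) = -25 + V)
v(r) = 129 + 189*r (v(r) = -3*(-63*r - 43) = -3*(-43 - 63*r) = 129 + 189*r)
(861 + K(√(-16 + 20), 68))/(-2045 + v(-69)) = (861 + (-25 + √(-16 + 20)))/(-2045 + (129 + 189*(-69))) = (861 + (-25 + √4))/(-2045 + (129 - 13041)) = (861 + (-25 + 2))/(-2045 - 12912) = (861 - 23)/(-14957) = 838*(-1/14957) = -838/14957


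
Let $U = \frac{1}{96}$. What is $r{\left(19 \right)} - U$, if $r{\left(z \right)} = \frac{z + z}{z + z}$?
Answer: $\frac{95}{96} \approx 0.98958$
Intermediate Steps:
$r{\left(z \right)} = 1$ ($r{\left(z \right)} = \frac{2 z}{2 z} = 2 z \frac{1}{2 z} = 1$)
$U = \frac{1}{96} \approx 0.010417$
$r{\left(19 \right)} - U = 1 - \frac{1}{96} = \frac{95}{96}$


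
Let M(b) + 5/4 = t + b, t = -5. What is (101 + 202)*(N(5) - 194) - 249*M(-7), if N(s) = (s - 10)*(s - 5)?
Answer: -221931/4 ≈ -55483.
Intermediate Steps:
N(s) = (-10 + s)*(-5 + s)
M(b) = -25/4 + b (M(b) = -5/4 + (-5 + b) = -25/4 + b)
(101 + 202)*(N(5) - 194) - 249*M(-7) = (101 + 202)*((50 + 5² - 15*5) - 194) - 249*(-25/4 - 7) = 303*((50 + 25 - 75) - 194) - 249*(-53/4) = 303*(0 - 194) + 13197/4 = 303*(-194) + 13197/4 = -58782 + 13197/4 = -221931/4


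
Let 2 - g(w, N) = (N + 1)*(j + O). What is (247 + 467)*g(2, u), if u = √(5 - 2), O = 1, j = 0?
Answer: 714 - 714*√3 ≈ -522.68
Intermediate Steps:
u = √3 ≈ 1.7320
g(w, N) = 1 - N (g(w, N) = 2 - (N + 1)*(0 + 1) = 2 - (1 + N) = 2 + (-1 - N) = 1 - N)
(247 + 467)*g(2, u) = (247 + 467)*(1 - √3) = 714*(1 - √3) = 714 - 714*√3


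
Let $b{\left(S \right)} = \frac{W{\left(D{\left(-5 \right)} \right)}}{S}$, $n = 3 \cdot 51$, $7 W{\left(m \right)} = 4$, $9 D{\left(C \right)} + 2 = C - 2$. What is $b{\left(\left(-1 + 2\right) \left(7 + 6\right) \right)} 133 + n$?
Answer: $\frac{2065}{13} \approx 158.85$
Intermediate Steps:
$D{\left(C \right)} = - \frac{4}{9} + \frac{C}{9}$ ($D{\left(C \right)} = - \frac{2}{9} + \frac{C - 2}{9} = - \frac{2}{9} + \frac{-2 + C}{9} = - \frac{2}{9} + \left(- \frac{2}{9} + \frac{C}{9}\right) = - \frac{4}{9} + \frac{C}{9}$)
$W{\left(m \right)} = \frac{4}{7}$ ($W{\left(m \right)} = \frac{1}{7} \cdot 4 = \frac{4}{7}$)
$n = 153$
$b{\left(S \right)} = \frac{4}{7 S}$
$b{\left(\left(-1 + 2\right) \left(7 + 6\right) \right)} 133 + n = \frac{4}{7 \left(-1 + 2\right) \left(7 + 6\right)} 133 + 153 = \frac{4}{7 \cdot 1 \cdot 13} \cdot 133 + 153 = \frac{4}{7 \cdot 13} \cdot 133 + 153 = \frac{4}{7} \cdot \frac{1}{13} \cdot 133 + 153 = \frac{4}{91} \cdot 133 + 153 = \frac{76}{13} + 153 = \frac{2065}{13}$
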